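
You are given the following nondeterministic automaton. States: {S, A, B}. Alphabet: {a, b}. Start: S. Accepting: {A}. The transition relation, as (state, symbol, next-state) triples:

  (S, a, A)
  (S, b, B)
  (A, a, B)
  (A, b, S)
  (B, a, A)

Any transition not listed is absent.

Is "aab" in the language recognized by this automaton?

Start in {S}.
Read 'a': {S} → {A}.
Read 'a': {A} → {B}.
Read 'b': {B} → ∅.
The final set ∅ contains no accepting state.

No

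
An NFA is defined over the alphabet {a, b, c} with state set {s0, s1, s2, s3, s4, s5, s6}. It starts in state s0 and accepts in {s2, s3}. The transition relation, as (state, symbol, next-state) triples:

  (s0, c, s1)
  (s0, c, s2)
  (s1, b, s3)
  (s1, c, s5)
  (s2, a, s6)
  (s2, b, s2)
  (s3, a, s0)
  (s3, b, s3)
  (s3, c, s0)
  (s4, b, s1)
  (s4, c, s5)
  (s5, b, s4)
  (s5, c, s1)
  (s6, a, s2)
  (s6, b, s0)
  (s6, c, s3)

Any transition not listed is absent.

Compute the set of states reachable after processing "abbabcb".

∅

Start in {s0}.
Read 'a': s0→∅; now ∅.
The set is empty and remains empty for the remaining 6 symbols.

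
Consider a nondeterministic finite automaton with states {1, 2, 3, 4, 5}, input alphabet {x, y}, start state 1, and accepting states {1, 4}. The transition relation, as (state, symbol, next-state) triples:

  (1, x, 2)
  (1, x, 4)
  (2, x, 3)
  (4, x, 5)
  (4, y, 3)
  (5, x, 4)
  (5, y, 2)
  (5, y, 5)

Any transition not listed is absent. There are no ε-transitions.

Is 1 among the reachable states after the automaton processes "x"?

Start in {1}.
Read 'x': {1} → {2, 4}.
State 1 is not in {2, 4}.

No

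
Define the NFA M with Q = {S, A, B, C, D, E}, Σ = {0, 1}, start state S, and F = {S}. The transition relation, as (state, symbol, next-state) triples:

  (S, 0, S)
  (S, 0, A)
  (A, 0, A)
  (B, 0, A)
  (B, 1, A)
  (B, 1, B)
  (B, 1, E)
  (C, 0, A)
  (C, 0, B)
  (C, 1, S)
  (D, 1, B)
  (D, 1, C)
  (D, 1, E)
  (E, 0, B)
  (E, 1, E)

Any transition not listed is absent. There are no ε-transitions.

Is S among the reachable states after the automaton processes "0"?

Start in {S}.
Read '0': S→{S, A}; now {S, A}.
State S is in {S, A}.

Yes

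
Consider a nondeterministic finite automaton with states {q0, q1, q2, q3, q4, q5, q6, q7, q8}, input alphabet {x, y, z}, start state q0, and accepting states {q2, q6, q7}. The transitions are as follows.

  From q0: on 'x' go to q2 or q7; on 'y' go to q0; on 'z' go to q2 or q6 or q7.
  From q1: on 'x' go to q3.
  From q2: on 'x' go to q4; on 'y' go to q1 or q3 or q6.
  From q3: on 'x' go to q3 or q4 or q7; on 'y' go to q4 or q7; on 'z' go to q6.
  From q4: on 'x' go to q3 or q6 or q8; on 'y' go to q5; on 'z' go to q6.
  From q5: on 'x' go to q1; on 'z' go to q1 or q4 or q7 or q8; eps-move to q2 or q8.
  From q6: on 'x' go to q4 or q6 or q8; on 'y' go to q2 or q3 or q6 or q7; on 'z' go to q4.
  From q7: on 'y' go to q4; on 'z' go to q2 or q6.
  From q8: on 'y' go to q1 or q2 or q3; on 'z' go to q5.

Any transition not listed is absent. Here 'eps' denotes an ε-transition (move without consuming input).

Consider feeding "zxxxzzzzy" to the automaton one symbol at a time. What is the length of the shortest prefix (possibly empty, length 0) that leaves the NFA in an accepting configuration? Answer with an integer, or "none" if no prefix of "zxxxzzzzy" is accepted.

1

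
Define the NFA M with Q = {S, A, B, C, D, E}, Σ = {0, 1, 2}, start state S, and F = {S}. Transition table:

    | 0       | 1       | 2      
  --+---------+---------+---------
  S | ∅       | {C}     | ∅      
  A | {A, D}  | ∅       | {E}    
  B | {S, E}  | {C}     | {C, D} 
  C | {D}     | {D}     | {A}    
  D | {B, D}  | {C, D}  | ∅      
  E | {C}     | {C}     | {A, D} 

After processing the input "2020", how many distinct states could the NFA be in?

0

Start in {S}.
Read '2': {S} → ∅.
The set is empty and remains empty for the remaining 3 symbols.
That set has 0 states.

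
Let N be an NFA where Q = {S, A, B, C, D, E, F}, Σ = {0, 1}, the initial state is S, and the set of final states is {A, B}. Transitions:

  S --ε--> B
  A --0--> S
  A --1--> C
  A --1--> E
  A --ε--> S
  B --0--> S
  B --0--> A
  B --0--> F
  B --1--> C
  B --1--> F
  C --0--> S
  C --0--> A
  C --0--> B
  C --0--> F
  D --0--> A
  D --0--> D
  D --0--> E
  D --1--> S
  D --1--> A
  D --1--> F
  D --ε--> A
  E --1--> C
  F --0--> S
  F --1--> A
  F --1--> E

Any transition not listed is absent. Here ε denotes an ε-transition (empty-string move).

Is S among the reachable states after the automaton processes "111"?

No

Start: ε-closure({S}) = {S, B}.
Read '1': S→∅, B→{C, F}; now {C, F}.
Read '1': C→∅, F→{A, E}; union {A, E}; ε-closure = {S, A, B, E}.
Read '1': S→∅, A→{C, E}, B→{C, F}, E→{C}; now {C, E, F}.
State S is not in {C, E, F}.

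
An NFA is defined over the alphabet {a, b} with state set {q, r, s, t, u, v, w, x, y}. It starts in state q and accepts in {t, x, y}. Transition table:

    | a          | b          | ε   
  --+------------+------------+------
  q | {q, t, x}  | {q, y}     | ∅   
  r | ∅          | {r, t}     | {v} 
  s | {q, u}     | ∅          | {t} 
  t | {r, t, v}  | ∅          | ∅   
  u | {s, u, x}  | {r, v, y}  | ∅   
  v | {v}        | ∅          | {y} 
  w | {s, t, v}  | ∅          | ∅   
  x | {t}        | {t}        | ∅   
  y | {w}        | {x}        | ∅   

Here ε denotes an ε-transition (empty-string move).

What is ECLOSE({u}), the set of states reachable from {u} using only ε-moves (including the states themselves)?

{u}

Begin with {u}.
No ε-moves leave this set, so the closure equals the set itself.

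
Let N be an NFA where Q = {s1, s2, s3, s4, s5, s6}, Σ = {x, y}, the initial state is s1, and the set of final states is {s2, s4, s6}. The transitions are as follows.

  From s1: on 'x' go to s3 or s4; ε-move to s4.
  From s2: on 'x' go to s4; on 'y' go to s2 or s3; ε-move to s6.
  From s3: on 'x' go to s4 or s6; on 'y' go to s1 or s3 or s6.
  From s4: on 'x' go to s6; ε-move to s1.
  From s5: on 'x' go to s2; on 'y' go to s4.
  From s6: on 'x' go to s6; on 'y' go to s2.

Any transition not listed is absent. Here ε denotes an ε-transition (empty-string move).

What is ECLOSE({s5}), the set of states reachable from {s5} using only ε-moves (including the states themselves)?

{s5}

Begin with {s5}.
No ε-moves leave this set, so the closure equals the set itself.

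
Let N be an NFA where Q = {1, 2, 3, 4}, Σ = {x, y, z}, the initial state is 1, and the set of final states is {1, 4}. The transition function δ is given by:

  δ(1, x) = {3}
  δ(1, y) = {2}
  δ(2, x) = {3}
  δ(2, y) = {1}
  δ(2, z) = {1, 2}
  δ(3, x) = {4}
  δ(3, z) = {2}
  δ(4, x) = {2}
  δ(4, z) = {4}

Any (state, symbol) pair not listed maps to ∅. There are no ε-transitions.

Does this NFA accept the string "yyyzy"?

Yes

Start in {1}.
Read 'y': 1→{2}; now {2}.
Read 'y': 2→{1}; now {1}.
Read 'y': 1→{2}; now {2}.
Read 'z': 2→{1, 2}; now {1, 2}.
Read 'y': 1→{2}, 2→{1}; now {1, 2}.
The final set {1, 2} contains the accepting state 1.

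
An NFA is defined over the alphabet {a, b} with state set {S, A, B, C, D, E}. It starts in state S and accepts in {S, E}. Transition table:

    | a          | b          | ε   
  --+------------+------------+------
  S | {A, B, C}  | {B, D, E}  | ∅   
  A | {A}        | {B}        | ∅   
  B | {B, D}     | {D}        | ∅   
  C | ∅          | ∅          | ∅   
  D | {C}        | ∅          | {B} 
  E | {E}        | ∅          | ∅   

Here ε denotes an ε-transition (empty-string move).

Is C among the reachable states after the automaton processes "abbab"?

No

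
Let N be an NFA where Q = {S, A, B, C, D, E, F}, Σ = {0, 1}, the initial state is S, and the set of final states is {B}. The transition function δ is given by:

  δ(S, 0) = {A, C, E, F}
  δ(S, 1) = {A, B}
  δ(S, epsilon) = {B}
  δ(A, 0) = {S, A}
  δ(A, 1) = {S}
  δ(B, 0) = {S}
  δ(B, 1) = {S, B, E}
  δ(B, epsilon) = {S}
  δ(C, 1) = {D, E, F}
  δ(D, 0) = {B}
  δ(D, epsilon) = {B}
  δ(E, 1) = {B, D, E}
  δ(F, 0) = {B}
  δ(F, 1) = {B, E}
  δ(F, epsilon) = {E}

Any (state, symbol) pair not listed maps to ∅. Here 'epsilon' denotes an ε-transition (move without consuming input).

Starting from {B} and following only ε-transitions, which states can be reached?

Begin with {B}.
ε-move B → S; add S.

{S, B}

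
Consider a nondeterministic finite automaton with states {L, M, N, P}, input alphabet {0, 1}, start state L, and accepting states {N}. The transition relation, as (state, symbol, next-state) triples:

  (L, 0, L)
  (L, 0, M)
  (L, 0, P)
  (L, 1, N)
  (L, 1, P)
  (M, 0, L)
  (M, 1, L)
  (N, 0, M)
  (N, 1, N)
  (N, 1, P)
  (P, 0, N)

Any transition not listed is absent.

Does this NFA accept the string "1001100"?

Start in {L}.
Read '1': L→{N, P}; now {N, P}.
Read '0': N→{M}, P→{N}; now {M, N}.
Read '0': M→{L}, N→{M}; now {L, M}.
Read '1': L→{N, P}, M→{L}; now {L, N, P}.
Read '1': L→{N, P}, N→{N, P}, P→∅; now {N, P}.
Read '0': N→{M}, P→{N}; now {M, N}.
Read '0': M→{L}, N→{M}; now {L, M}.
The final set {L, M} contains no accepting state.

No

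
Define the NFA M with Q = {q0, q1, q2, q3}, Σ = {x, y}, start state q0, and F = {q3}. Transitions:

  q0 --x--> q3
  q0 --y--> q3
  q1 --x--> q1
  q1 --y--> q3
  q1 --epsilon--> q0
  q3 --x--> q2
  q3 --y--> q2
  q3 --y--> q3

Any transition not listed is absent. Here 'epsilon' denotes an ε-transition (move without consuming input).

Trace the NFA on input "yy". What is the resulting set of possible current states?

{q2, q3}

Start in {q0}.
Read 'y': q0→{q3}; now {q3}.
Read 'y': q3→{q2, q3}; now {q2, q3}.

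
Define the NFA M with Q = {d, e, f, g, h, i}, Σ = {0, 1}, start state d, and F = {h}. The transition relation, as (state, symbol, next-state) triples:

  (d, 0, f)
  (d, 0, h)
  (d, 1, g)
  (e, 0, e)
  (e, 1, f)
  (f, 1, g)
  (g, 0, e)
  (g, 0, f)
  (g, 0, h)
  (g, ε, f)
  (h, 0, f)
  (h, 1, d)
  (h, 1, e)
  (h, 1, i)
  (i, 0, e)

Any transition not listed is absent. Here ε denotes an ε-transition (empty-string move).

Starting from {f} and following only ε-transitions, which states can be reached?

Begin with {f}.
No ε-moves leave this set, so the closure equals the set itself.

{f}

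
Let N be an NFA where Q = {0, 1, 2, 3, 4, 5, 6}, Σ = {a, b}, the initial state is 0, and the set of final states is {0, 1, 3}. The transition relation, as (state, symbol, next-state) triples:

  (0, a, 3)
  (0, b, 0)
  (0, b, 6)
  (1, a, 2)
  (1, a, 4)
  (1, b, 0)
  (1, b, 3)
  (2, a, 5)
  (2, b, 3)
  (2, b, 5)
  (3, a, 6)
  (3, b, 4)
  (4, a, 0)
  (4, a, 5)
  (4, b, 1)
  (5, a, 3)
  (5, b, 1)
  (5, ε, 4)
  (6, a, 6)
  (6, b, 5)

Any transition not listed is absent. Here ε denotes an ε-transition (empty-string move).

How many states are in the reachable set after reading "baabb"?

1

Start in {0}.
Read 'b': 0→{0, 6}; now {0, 6}.
Read 'a': 0→{3}, 6→{6}; now {3, 6}.
Read 'a': 3→{6}, 6→{6}; now {6}.
Read 'b': 6→{5}; union {5}; ε-closure = {4, 5}.
Read 'b': 4→{1}, 5→{1}; now {1}.
That set has 1 state.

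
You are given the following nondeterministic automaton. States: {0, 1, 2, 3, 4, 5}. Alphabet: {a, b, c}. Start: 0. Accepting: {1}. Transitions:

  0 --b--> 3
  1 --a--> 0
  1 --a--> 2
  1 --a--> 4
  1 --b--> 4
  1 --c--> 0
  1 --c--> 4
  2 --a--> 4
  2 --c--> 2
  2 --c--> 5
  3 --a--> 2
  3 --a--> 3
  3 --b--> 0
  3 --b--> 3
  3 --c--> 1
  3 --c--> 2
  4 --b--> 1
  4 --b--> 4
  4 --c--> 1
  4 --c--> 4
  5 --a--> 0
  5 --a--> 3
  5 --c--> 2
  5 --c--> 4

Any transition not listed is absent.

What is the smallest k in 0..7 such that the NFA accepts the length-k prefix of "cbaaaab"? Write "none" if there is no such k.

none

Start in {0}.
Read 'c': {0} → ∅.
The set is empty and remains empty for the remaining 6 symbols.
No reachable set along the way intersects F.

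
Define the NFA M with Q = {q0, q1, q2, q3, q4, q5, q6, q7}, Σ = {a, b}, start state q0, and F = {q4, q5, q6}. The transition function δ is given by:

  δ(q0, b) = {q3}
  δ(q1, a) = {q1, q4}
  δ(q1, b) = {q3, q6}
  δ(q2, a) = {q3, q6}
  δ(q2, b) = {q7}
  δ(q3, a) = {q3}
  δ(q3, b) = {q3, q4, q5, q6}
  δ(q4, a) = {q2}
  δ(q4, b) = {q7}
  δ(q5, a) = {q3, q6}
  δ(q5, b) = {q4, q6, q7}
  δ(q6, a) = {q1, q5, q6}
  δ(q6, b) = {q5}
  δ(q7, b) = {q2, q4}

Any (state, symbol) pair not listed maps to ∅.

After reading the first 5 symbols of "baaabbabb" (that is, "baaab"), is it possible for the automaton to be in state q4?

Yes

Start in {q0}.
Read 'b': q0→{q3}; now {q3}.
Read 'a': q3→{q3}; now {q3}.
Read 'a': q3→{q3}; now {q3}.
Read 'a': q3→{q3}; now {q3}.
Read 'b': q3→{q3, q4, q5, q6}; now {q3, q4, q5, q6}.
State q4 is in {q3, q4, q5, q6}.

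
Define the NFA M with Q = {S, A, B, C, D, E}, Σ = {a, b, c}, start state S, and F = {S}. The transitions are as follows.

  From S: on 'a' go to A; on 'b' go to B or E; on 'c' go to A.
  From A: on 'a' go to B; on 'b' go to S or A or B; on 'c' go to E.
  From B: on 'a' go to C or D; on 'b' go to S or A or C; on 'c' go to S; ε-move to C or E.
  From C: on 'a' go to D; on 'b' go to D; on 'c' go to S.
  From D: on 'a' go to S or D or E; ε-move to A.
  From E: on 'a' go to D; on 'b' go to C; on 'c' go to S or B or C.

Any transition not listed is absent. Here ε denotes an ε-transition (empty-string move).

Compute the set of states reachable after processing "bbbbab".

{S, A, B, C, D, E}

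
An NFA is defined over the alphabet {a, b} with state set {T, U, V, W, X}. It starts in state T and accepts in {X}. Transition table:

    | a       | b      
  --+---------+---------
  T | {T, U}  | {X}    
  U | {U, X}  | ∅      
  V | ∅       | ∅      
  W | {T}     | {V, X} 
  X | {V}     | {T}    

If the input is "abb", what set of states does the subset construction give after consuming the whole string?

{T}

Start in {T}.
Read 'a': {T} → {T, U}.
Read 'b': {T, U} → {X}.
Read 'b': {X} → {T}.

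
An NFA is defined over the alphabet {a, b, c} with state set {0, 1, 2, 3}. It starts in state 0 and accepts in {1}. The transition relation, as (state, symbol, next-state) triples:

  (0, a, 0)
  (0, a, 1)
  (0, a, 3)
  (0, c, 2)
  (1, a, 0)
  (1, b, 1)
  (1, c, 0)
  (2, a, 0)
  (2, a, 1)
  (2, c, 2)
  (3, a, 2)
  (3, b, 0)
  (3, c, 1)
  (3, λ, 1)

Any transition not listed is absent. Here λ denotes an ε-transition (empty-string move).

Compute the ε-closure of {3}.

{1, 3}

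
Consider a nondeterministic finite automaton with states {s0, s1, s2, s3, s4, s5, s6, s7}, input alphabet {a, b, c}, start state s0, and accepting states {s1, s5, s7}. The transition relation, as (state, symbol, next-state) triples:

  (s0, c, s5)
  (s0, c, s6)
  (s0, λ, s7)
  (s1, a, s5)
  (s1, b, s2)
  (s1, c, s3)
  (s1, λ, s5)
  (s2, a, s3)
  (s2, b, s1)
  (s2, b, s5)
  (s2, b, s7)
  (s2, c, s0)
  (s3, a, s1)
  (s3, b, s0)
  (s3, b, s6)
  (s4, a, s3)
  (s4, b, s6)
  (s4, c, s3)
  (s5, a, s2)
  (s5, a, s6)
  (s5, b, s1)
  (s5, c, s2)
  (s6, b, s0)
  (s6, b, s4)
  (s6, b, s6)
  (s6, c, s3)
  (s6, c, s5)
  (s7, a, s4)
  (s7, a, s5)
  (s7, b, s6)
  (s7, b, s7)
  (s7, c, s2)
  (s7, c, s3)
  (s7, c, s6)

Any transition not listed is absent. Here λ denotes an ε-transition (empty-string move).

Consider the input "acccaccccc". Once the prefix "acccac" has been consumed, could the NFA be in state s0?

Yes

Start: ε-closure({s0}) = {s0, s7}.
Read 'a': {s0, s7} → {s4, s5}.
Read 'c': {s4, s5} → {s2, s3}.
Read 'c': {s2, s3} → {s0, s7}.
Read 'c': {s0, s7} → {s2, s3, s5, s6}.
Read 'a': {s2, s3, s5, s6} → {s1, s2, s3, s5, s6}.
Read 'c': {s1, s2, s3, s5, s6} → {s0, s2, s3, s5, s7}.
State s0 is in {s0, s2, s3, s5, s7}.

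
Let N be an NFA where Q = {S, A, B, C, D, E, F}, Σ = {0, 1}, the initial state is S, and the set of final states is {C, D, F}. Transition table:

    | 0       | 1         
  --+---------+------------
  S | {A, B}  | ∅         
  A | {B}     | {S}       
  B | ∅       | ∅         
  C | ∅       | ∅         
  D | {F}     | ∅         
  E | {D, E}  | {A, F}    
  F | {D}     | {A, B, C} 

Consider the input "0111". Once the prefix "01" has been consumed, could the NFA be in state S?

Yes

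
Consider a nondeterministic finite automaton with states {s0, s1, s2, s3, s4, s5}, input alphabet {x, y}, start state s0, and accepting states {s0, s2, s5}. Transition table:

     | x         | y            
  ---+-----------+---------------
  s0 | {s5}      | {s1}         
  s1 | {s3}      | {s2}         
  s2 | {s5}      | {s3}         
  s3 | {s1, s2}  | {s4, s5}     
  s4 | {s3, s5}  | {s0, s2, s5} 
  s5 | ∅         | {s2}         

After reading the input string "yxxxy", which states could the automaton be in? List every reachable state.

{s2, s4, s5}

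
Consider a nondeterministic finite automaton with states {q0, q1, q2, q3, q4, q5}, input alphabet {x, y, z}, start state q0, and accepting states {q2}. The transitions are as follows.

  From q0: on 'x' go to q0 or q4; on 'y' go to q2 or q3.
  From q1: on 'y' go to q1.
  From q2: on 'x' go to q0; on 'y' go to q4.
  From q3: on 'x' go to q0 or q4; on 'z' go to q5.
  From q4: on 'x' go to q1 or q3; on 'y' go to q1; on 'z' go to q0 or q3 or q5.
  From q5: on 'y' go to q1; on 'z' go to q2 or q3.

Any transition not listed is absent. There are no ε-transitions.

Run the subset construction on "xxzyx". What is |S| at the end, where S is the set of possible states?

2

Start in {q0}.
Read 'x': {q0} → {q0, q4}.
Read 'x': {q0, q4} → {q0, q1, q3, q4}.
Read 'z': {q0, q1, q3, q4} → {q0, q3, q5}.
Read 'y': {q0, q3, q5} → {q1, q2, q3}.
Read 'x': {q1, q2, q3} → {q0, q4}.
That set has 2 states.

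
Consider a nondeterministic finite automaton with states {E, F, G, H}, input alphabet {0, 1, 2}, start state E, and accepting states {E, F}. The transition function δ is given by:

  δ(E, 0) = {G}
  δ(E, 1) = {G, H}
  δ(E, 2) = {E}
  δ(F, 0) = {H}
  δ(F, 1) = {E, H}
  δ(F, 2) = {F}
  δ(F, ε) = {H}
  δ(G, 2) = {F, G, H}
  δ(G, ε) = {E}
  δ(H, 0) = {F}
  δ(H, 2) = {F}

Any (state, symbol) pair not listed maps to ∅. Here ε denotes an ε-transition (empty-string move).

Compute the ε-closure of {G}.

Begin with {G}.
ε-move G → E; add E.

{E, G}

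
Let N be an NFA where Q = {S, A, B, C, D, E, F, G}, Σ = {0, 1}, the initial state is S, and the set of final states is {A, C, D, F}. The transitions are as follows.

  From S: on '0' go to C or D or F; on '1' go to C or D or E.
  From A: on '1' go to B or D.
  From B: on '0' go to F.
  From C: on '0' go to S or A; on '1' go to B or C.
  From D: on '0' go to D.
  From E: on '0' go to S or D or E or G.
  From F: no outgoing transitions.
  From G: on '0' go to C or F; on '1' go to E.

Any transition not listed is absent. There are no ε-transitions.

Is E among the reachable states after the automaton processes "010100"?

Start in {S}.
Read '0': {S} → {C, D, F}.
Read '1': {C, D, F} → {B, C}.
Read '0': {B, C} → {S, A, F}.
Read '1': {S, A, F} → {B, C, D, E}.
Read '0': {B, C, D, E} → {S, A, D, E, F, G}.
Read '0': {S, A, D, E, F, G} → {S, C, D, E, F, G}.
State E is in {S, C, D, E, F, G}.

Yes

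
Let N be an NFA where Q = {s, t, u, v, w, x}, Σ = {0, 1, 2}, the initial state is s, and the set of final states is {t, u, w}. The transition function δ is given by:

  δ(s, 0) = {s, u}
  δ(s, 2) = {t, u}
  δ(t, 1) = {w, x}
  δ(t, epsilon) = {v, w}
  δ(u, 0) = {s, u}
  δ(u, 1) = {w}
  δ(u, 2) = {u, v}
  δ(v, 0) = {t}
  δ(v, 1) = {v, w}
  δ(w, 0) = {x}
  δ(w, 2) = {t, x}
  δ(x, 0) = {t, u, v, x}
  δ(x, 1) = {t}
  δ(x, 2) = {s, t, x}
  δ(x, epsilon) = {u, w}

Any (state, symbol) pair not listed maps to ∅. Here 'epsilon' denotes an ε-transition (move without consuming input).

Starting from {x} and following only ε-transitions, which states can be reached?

Begin with {x}.
ε-move x → u; add u.
ε-move x → w; add w.

{u, w, x}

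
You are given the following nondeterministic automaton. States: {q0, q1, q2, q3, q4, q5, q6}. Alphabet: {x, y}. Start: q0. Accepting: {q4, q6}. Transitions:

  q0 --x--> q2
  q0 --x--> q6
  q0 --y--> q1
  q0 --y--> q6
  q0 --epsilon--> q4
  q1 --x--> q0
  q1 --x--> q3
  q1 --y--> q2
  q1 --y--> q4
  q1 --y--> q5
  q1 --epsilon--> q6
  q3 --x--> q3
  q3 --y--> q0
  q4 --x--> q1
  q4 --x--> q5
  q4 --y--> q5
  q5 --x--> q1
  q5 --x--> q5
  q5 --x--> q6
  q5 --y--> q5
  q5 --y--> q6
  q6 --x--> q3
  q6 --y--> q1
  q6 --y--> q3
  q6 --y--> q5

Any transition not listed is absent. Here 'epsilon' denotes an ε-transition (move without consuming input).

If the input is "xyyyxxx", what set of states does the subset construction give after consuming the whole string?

{q0, q1, q2, q3, q4, q5, q6}

Start: ε-closure({q0}) = {q0, q4}.
Read 'x': q0→{q2, q6}, q4→{q1, q5}; now {q1, q2, q5, q6}.
Read 'y': q1→{q2, q4, q5}, q2→∅, q5→{q5, q6}, q6→{q1, q3, q5}; now {q1, q2, q3, q4, q5, q6}.
Read 'y': q1→{q2, q4, q5}, q2→∅, q3→{q0}, q4→{q5}, q5→{q5, q6}, q6→{q1, q3, q5}; now {q0, q1, q2, q3, q4, q5, q6}.
Read 'y': q0→{q1, q6}, q1→{q2, q4, q5}, q2→∅, q3→{q0}, q4→{q5}, q5→{q5, q6}, q6→{q1, q3, q5}; now {q0, q1, q2, q3, q4, q5, q6}.
Read 'x': q0→{q2, q6}, q1→{q0, q3}, q2→∅, q3→{q3}, q4→{q1, q5}, q5→{q1, q5, q6}, q6→{q3}; union {q0, q1, q2, q3, q5, q6}; ε-closure = {q0, q1, q2, q3, q4, q5, q6}.
Read 'x': q0→{q2, q6}, q1→{q0, q3}, q2→∅, q3→{q3}, q4→{q1, q5}, q5→{q1, q5, q6}, q6→{q3}; union {q0, q1, q2, q3, q5, q6}; ε-closure = {q0, q1, q2, q3, q4, q5, q6}.
Read 'x': q0→{q2, q6}, q1→{q0, q3}, q2→∅, q3→{q3}, q4→{q1, q5}, q5→{q1, q5, q6}, q6→{q3}; union {q0, q1, q2, q3, q5, q6}; ε-closure = {q0, q1, q2, q3, q4, q5, q6}.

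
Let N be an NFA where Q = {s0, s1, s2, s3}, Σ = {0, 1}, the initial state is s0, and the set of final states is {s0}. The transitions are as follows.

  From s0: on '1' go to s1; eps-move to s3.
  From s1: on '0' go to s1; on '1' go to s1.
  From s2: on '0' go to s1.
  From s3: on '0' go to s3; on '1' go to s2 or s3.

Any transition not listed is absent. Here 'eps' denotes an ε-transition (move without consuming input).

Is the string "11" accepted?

No

Start: ε-closure({s0}) = {s0, s3}.
Read '1': {s0, s3} → {s1, s2, s3}.
Read '1': {s1, s2, s3} → {s1, s2, s3}.
The final set {s1, s2, s3} contains no accepting state.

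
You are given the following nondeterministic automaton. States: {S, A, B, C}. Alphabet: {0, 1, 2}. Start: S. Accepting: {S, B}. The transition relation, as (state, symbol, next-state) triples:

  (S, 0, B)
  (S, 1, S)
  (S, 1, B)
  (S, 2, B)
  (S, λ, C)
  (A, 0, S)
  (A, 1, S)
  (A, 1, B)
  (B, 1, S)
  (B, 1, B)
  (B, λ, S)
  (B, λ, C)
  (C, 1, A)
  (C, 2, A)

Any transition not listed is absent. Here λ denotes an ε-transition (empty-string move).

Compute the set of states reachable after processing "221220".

{S, B, C}

Start: ε-closure({S}) = {S, C}.
Read '2': {S, C} → {S, A, B, C}.
Read '2': {S, A, B, C} → {S, A, B, C}.
Read '1': {S, A, B, C} → {S, A, B, C}.
Read '2': {S, A, B, C} → {S, A, B, C}.
Read '2': {S, A, B, C} → {S, A, B, C}.
Read '0': {S, A, B, C} → {S, B, C}.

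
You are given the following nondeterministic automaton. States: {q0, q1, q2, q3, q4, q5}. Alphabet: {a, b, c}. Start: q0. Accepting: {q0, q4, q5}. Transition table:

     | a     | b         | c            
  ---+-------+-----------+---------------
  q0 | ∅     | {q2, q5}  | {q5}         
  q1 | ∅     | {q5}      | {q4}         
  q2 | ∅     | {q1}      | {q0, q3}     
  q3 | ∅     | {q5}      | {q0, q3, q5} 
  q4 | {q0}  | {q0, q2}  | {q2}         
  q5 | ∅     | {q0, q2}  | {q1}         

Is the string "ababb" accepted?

No

Start in {q0}.
Read 'a': q0→∅; now ∅.
The set is empty and remains empty for the remaining 4 symbols.
The final set ∅ contains no accepting state.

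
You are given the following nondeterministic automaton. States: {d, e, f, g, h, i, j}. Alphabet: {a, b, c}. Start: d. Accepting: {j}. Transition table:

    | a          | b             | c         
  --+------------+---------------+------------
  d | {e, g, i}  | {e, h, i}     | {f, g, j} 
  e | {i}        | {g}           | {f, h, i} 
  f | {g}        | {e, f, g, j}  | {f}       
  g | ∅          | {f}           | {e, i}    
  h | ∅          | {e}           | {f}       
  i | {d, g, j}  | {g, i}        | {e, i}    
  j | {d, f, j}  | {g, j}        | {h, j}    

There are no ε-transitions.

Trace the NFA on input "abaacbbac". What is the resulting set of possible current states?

Start in {d}.
Read 'a': d→{e, g, i}; now {e, g, i}.
Read 'b': e→{g}, g→{f}, i→{g, i}; now {f, g, i}.
Read 'a': f→{g}, g→∅, i→{d, g, j}; now {d, g, j}.
Read 'a': d→{e, g, i}, g→∅, j→{d, f, j}; now {d, e, f, g, i, j}.
Read 'c': d→{f, g, j}, e→{f, h, i}, f→{f}, g→{e, i}, i→{e, i}, j→{h, j}; now {e, f, g, h, i, j}.
Read 'b': e→{g}, f→{e, f, g, j}, g→{f}, h→{e}, i→{g, i}, j→{g, j}; now {e, f, g, i, j}.
Read 'b': e→{g}, f→{e, f, g, j}, g→{f}, i→{g, i}, j→{g, j}; now {e, f, g, i, j}.
Read 'a': e→{i}, f→{g}, g→∅, i→{d, g, j}, j→{d, f, j}; now {d, f, g, i, j}.
Read 'c': d→{f, g, j}, f→{f}, g→{e, i}, i→{e, i}, j→{h, j}; now {e, f, g, h, i, j}.

{e, f, g, h, i, j}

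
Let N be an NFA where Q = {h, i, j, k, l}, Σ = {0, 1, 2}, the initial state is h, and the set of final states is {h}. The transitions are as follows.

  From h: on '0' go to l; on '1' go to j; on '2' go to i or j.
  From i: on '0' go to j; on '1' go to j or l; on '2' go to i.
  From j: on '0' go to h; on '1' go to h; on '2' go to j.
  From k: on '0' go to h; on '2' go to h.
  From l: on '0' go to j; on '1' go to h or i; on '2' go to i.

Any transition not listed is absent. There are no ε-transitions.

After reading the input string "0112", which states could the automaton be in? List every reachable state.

{i, j}

Start in {h}.
Read '0': h→{l}; now {l}.
Read '1': l→{h, i}; now {h, i}.
Read '1': h→{j}, i→{j, l}; now {j, l}.
Read '2': j→{j}, l→{i}; now {i, j}.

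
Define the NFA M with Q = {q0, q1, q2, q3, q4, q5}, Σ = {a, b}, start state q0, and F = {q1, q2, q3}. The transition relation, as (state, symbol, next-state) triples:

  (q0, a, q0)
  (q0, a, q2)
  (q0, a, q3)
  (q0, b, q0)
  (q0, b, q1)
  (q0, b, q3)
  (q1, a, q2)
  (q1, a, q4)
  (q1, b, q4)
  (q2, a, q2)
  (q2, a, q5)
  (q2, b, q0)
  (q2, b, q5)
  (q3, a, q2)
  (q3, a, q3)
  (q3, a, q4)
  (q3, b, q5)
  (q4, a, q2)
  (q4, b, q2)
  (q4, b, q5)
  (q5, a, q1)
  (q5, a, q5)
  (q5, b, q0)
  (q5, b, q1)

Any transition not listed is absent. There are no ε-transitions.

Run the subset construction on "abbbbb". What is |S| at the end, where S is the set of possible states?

6

Start in {q0}.
Read 'a': {q0} → {q0, q2, q3}.
Read 'b': {q0, q2, q3} → {q0, q1, q3, q5}.
Read 'b': {q0, q1, q3, q5} → {q0, q1, q3, q4, q5}.
Read 'b': {q0, q1, q3, q4, q5} → {q0, q1, q2, q3, q4, q5}.
Read 'b': {q0, q1, q2, q3, q4, q5} → {q0, q1, q2, q3, q4, q5}.
Read 'b': {q0, q1, q2, q3, q4, q5} → {q0, q1, q2, q3, q4, q5}.
That set has 6 states.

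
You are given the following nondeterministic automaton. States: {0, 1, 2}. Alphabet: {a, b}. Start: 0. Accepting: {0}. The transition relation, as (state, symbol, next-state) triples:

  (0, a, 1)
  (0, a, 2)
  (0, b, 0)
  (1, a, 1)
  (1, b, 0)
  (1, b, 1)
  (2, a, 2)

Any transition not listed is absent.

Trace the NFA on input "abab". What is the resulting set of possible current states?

Start in {0}.
Read 'a': 0→{1, 2}; now {1, 2}.
Read 'b': 1→{0, 1}, 2→∅; now {0, 1}.
Read 'a': 0→{1, 2}, 1→{1}; now {1, 2}.
Read 'b': 1→{0, 1}, 2→∅; now {0, 1}.

{0, 1}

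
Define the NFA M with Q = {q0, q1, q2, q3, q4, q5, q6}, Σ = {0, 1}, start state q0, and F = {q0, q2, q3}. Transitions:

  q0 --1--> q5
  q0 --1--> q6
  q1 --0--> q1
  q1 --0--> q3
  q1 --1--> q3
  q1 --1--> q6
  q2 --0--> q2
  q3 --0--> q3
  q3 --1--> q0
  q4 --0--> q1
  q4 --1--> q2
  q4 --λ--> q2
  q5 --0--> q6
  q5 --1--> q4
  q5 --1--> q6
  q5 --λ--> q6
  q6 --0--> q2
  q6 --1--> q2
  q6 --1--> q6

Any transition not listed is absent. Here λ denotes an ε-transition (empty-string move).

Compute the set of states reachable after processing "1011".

{q2, q6}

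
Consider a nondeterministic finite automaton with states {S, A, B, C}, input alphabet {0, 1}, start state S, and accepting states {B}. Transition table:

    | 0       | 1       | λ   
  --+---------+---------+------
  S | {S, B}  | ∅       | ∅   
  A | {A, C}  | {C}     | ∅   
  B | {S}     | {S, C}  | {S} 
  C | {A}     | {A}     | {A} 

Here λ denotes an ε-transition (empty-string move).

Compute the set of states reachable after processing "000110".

{A, C}

Start in {S}.
Read '0': S→{S, B}; now {S, B}.
Read '0': S→{S, B}, B→{S}; now {S, B}.
Read '0': S→{S, B}, B→{S}; now {S, B}.
Read '1': S→∅, B→{S, C}; union {S, C}; ε-closure = {S, A, C}.
Read '1': S→∅, A→{C}, C→{A}; now {A, C}.
Read '0': A→{A, C}, C→{A}; now {A, C}.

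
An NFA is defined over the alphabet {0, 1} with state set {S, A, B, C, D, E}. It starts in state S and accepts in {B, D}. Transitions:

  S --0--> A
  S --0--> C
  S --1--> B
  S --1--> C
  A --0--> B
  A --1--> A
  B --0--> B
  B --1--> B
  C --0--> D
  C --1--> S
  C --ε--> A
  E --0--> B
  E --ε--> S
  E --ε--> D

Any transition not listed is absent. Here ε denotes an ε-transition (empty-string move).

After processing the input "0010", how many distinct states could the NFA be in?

1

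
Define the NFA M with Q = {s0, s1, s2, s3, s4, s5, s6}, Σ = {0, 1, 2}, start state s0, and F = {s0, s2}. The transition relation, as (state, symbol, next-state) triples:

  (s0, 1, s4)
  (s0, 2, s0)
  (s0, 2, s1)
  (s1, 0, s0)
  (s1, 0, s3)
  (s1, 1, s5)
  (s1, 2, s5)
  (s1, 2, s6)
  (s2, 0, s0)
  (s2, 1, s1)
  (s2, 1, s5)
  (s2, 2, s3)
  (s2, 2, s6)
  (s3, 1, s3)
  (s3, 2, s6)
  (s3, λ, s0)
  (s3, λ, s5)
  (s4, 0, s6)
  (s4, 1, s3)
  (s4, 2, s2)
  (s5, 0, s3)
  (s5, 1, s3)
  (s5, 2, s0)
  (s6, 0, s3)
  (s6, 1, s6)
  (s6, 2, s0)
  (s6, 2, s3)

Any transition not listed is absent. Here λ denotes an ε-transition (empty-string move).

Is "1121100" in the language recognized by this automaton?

Start in {s0}.
Read '1': s0→{s4}; now {s4}.
Read '1': s4→{s3}; union {s3}; ε-closure = {s0, s3, s5}.
Read '2': s0→{s0, s1}, s3→{s6}, s5→{s0}; now {s0, s1, s6}.
Read '1': s0→{s4}, s1→{s5}, s6→{s6}; now {s4, s5, s6}.
Read '1': s4→{s3}, s5→{s3}, s6→{s6}; union {s3, s6}; ε-closure = {s0, s3, s5, s6}.
Read '0': s0→∅, s3→∅, s5→{s3}, s6→{s3}; union {s3}; ε-closure = {s0, s3, s5}.
Read '0': s0→∅, s3→∅, s5→{s3}; union {s3}; ε-closure = {s0, s3, s5}.
The final set {s0, s3, s5} contains the accepting state s0.

Yes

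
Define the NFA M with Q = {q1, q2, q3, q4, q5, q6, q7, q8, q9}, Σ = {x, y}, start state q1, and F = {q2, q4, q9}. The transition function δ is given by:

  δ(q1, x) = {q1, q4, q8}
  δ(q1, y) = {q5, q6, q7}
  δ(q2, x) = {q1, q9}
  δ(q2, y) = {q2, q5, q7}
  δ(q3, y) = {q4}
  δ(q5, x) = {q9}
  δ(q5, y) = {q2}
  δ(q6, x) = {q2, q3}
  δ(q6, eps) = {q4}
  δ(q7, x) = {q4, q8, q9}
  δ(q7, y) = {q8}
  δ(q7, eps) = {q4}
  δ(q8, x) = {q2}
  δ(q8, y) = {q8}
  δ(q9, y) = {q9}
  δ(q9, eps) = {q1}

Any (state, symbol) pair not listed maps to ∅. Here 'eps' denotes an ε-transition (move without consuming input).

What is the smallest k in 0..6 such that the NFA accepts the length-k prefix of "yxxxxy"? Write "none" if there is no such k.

1

Start in {q1}.
Read 'y': {q1} → {q4, q5, q6, q7}.
None of the earlier sets intersect F, but {q4, q5, q6, q7} does.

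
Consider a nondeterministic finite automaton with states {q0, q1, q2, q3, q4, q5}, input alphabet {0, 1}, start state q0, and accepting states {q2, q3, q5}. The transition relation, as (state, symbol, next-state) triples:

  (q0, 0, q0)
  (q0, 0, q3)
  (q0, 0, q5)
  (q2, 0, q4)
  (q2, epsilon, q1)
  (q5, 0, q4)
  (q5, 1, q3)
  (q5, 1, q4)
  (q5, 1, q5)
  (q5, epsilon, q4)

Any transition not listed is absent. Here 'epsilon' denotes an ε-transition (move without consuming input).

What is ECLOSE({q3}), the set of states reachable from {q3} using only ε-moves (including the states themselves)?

{q3}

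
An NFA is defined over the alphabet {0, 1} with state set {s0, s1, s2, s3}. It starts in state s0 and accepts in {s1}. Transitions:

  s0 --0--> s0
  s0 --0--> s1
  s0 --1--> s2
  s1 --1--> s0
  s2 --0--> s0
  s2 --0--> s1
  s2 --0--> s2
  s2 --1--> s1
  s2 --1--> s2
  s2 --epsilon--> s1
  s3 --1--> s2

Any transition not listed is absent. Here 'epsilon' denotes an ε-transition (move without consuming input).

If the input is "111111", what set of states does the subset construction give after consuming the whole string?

{s0, s1, s2}

Start in {s0}.
Read '1': {s0} → {s1, s2}.
Read '1': {s1, s2} → {s0, s1, s2}.
Read '1': {s0, s1, s2} → {s0, s1, s2}.
Read '1': {s0, s1, s2} → {s0, s1, s2}.
Read '1': {s0, s1, s2} → {s0, s1, s2}.
Read '1': {s0, s1, s2} → {s0, s1, s2}.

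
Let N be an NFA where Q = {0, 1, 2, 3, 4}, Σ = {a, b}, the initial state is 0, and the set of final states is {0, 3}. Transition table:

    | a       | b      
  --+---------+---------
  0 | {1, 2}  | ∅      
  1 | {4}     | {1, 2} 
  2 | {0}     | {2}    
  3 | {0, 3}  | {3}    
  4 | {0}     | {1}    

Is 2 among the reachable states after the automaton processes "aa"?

Start in {0}.
Read 'a': {0} → {1, 2}.
Read 'a': {1, 2} → {0, 4}.
State 2 is not in {0, 4}.

No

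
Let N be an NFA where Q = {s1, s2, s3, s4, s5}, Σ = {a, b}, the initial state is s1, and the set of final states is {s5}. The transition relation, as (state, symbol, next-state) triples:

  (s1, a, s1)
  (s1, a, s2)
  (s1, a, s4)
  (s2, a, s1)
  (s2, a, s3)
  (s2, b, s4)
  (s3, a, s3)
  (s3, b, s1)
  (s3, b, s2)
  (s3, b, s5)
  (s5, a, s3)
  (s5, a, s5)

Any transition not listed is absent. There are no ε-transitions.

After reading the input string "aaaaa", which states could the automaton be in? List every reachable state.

Start in {s1}.
Read 'a': {s1} → {s1, s2, s4}.
Read 'a': {s1, s2, s4} → {s1, s2, s3, s4}.
Read 'a': {s1, s2, s3, s4} → {s1, s2, s3, s4}.
Read 'a': {s1, s2, s3, s4} → {s1, s2, s3, s4}.
Read 'a': {s1, s2, s3, s4} → {s1, s2, s3, s4}.

{s1, s2, s3, s4}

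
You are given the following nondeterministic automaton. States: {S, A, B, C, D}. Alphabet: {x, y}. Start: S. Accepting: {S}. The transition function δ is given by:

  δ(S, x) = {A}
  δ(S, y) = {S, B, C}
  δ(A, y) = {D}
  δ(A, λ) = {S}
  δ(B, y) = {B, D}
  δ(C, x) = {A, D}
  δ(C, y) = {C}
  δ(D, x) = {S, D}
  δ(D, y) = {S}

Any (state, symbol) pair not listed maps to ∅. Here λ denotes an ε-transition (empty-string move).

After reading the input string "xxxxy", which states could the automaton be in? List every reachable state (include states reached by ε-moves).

{S, B, C, D}

Start in {S}.
Read 'x': {S} → {S, A}.
Read 'x': {S, A} → {S, A}.
Read 'x': {S, A} → {S, A}.
Read 'x': {S, A} → {S, A}.
Read 'y': {S, A} → {S, B, C, D}.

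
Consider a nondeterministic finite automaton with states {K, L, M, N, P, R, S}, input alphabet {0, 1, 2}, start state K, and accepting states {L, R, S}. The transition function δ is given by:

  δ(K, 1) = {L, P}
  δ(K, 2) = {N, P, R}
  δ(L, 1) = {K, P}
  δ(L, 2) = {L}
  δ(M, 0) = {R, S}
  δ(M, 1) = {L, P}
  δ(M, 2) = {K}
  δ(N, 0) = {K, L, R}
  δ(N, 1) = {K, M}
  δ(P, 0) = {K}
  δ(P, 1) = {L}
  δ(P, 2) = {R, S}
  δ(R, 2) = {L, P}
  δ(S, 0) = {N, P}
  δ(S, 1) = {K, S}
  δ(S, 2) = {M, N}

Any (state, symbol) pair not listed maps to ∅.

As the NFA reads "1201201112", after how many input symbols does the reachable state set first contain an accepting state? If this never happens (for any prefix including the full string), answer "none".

1

Start in {K}.
Read '1': K→{L, P}; now {L, P}.
None of the earlier sets intersect F, but {L, P} does.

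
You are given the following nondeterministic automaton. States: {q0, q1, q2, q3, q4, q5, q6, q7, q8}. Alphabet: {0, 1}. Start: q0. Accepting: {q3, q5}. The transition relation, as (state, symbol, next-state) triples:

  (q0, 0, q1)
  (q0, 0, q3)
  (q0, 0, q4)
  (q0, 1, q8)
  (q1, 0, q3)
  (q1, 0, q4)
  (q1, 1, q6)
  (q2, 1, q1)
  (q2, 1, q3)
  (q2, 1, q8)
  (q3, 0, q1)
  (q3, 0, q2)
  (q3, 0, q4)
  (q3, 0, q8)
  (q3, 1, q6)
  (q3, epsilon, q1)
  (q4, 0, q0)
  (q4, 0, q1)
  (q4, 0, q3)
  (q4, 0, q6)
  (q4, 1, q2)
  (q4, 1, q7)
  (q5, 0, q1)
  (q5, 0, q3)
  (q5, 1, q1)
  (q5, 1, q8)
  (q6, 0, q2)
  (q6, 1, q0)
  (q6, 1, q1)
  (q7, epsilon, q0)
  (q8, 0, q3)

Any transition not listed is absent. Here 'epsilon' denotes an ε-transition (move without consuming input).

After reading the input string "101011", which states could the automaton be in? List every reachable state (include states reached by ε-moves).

Start in {q0}.
Read '1': q0→{q8}; now {q8}.
Read '0': q8→{q3}; union {q3}; ε-closure = {q1, q3}.
Read '1': q1→{q6}, q3→{q6}; now {q6}.
Read '0': q6→{q2}; now {q2}.
Read '1': q2→{q1, q3, q8}; now {q1, q3, q8}.
Read '1': q1→{q6}, q3→{q6}, q8→∅; now {q6}.

{q6}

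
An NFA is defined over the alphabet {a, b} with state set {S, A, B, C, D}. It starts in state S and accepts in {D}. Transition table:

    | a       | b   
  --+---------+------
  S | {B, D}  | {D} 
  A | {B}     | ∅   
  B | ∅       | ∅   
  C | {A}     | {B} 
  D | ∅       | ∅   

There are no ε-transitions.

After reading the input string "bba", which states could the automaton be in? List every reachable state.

∅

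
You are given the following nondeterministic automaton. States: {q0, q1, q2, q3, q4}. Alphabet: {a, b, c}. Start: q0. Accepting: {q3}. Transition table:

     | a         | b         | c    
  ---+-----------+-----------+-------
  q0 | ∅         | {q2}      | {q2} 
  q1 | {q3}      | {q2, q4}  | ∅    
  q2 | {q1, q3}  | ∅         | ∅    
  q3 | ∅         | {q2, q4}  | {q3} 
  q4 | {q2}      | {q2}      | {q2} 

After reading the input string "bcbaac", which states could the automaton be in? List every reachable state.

∅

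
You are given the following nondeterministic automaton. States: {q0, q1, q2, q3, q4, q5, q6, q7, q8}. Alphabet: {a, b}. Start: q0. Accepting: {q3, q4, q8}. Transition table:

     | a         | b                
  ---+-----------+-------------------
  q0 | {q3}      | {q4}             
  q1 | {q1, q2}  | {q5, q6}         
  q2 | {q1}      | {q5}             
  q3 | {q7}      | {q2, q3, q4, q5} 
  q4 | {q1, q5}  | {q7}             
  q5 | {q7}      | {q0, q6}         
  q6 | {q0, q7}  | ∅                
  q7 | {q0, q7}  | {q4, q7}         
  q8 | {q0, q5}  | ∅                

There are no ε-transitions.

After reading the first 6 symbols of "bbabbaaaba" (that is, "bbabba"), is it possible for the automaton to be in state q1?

Yes

Start in {q0}.
Read 'b': q0→{q4}; now {q4}.
Read 'b': q4→{q7}; now {q7}.
Read 'a': q7→{q0, q7}; now {q0, q7}.
Read 'b': q0→{q4}, q7→{q4, q7}; now {q4, q7}.
Read 'b': q4→{q7}, q7→{q4, q7}; now {q4, q7}.
Read 'a': q4→{q1, q5}, q7→{q0, q7}; now {q0, q1, q5, q7}.
State q1 is in {q0, q1, q5, q7}.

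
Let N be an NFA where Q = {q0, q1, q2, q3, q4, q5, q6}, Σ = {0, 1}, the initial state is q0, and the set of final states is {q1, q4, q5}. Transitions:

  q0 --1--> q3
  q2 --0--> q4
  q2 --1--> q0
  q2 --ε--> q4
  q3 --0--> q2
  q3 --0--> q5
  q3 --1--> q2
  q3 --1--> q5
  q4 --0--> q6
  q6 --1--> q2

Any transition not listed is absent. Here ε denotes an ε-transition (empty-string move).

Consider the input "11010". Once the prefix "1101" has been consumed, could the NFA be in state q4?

Start in {q0}.
Read '1': {q0} → {q3}.
Read '1': {q3} → {q2, q4, q5}.
Read '0': {q2, q4, q5} → {q4, q6}.
Read '1': {q4, q6} → {q2, q4}.
State q4 is in {q2, q4}.

Yes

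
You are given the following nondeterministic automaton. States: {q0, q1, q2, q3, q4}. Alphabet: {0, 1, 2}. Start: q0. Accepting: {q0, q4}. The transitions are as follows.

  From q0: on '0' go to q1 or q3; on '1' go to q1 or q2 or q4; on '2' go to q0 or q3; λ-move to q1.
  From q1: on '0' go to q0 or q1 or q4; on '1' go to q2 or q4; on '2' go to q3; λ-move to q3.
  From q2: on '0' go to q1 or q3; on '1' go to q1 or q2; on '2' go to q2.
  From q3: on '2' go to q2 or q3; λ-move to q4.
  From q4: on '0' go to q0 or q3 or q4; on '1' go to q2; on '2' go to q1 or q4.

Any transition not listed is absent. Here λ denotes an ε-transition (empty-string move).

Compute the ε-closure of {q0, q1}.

{q0, q1, q3, q4}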